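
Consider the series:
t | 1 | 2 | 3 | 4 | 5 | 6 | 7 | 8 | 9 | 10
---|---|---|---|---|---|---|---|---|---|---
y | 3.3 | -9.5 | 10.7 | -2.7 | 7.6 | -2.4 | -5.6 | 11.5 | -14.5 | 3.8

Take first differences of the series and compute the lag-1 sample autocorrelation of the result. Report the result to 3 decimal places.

-0.754

First differences Δy: -12.8, 20.2, -13.4, 10.3, -10.0, -3.2, 17.1, -26.0, 18.3
Mean of differences = 0.0556
Numerator Σ(Δy_t−Δȳ)(Δy_{t+1}−Δȳ) = -1713.1053
Denominator Σ(Δy_t−Δȳ)² = 2271.0422
r_1(Δy) = -1713.1053 / 2271.0422 = -0.754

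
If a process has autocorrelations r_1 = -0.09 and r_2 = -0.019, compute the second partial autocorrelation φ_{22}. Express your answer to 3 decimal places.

-0.027

φ_{22} = (r_2 − r_1²) / (1 − r_1²)
r_1² = (-0.09)² = 0.0081
Numerator = -0.019 − 0.0081 = -0.0271; denominator = 1 − 0.0081 = 0.9919
φ_{22} = -0.0271 / 0.9919 = -0.027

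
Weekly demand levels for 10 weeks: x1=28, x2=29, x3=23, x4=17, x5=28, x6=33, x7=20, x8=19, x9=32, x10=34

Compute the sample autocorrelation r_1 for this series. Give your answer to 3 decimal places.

0.082

Mean x̄ = (28 + 29 + 23 + 17 + 28 + 33 + 20 + 19 + 32 + 34)/10 = 26.3000
Numerator Σ_{t=1}^{9}(x_t−x̄)(x_{t+1}−x̄) = 28.0100
Denominator Σ(x_t−x̄)² = 340.1000
r_1 = 28.0100 / 340.1000 = 0.082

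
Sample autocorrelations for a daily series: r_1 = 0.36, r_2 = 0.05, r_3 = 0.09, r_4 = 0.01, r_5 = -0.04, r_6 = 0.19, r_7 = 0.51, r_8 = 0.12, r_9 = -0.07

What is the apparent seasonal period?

The largest autocorrelation is r_7 = 0.51; the remaining lags stay at or below 0.36. The elevated value at lag 1 (0.36), dropping to 0.05 at lag 2, reflects decaying short-term dependence rather than seasonality.
The dominant spike at lag 7 indicates a seasonal period of 7.

7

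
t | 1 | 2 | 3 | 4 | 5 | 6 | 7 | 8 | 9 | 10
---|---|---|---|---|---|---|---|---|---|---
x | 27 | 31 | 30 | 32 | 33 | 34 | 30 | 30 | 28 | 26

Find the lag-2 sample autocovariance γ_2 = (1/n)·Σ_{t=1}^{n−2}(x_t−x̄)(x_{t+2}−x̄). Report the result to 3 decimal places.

Mean x̄ = (27 + 31 + 30 + 32 + 33 + 34 + 30 + 30 + 28 + 26)/10 = 30.1000
Σ_{t=1}^{8}(x_t−x̄)(x_{t+2}−x̄) = 9.0800
γ_2 = 9.0800 / 10 = 0.908

0.908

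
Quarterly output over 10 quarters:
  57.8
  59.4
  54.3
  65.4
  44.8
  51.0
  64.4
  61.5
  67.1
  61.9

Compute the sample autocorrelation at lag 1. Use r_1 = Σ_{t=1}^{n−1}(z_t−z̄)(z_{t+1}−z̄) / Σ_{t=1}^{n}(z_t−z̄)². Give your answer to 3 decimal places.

0.007

Mean z̄ = (57.8 + 59.4 + 54.3 + 65.4 + 44.8 + 51.0 + 64.4 + 61.5 + 67.1 + 61.9)/10 = 58.7600
Numerator Σ_{t=1}^{9}(z_t−z̄)(z_{t+1}−z̄) = 3.2784
Denominator Σ(z_t−z̄)² = 439.1440
r_1 = 3.2784 / 439.1440 = 0.007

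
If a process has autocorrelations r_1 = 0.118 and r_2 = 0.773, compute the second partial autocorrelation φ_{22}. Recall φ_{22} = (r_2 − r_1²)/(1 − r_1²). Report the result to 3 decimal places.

0.770

φ_{22} = (r_2 − r_1²) / (1 − r_1²)
r_1² = (0.118)² = 0.013924
Numerator = 0.773 − 0.0139 = 0.7591; denominator = 1 − 0.0139 = 0.9861
φ_{22} = 0.7591 / 0.9861 = 0.770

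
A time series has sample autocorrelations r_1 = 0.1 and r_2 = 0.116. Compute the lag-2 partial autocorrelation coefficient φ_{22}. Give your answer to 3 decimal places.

0.107

φ_{22} = (r_2 − r_1²) / (1 − r_1²)
r_1² = (0.1)² = 0.01
Numerator = 0.116 − 0.0100 = 0.1060; denominator = 1 − 0.0100 = 0.9900
φ_{22} = 0.1060 / 0.9900 = 0.107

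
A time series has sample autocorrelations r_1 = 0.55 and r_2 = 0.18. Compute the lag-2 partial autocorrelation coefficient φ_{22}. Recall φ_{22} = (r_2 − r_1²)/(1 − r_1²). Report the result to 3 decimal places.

φ_{22} = (r_2 − r_1²) / (1 − r_1²)
r_1² = (0.55)² = 0.3025
Numerator = 0.18 − 0.3025 = -0.1225; denominator = 1 − 0.3025 = 0.6975
φ_{22} = -0.1225 / 0.6975 = -0.176

-0.176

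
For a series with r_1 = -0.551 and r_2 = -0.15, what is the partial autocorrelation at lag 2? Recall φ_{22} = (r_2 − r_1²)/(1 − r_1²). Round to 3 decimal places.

φ_{22} = (r_2 − r_1²) / (1 − r_1²)
r_1² = (-0.551)² = 0.303601
Numerator = -0.15 − 0.3036 = -0.4536; denominator = 1 − 0.3036 = 0.6964
φ_{22} = -0.4536 / 0.6964 = -0.651

-0.651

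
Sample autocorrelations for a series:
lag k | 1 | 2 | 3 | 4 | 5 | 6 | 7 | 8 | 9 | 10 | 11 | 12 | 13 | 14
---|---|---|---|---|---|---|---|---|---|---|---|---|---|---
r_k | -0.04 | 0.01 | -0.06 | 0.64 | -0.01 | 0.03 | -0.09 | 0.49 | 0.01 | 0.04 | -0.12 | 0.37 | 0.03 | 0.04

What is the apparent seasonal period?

4

The largest autocorrelation is r_4 = 0.64, with weaker echoes at lags 8 (0.49) and 12 (0.37); the remaining lags stay at or below 0.04.
The dominant spike at lag 4 indicates a seasonal period of 4.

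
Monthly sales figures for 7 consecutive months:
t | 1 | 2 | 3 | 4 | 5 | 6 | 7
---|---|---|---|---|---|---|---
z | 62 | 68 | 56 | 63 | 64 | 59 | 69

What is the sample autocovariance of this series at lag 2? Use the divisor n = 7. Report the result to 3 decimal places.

0.857

Mean z̄ = (62 + 68 + 56 + 63 + 64 + 59 + 69)/7 = 63.0000
Deviations: -1.0000, 5.0000, -7.0000, 0.0000, 1.0000, -4.0000, 6.0000
Σ_{t=1}^{5}(z_t−z̄)(z_{t+2}−z̄) = 6.0000
γ_2 = 6.0000 / 7 = 0.857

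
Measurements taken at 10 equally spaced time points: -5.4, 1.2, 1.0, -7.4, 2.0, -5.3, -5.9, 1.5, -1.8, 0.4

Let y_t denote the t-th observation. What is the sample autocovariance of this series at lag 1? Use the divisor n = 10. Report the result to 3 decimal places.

-5.192

Mean ȳ = (-5.4 + 1.2 + 1.0 − 7.4 + 2.0 − 5.3 − 5.9 + 1.5 − 1.8 + 0.4)/10 = -1.9700
Σ_{t=1}^{9}(y_t−ȳ)(y_{t+1}−ȳ) = -51.9199
γ_1 = -51.9199 / 10 = -5.192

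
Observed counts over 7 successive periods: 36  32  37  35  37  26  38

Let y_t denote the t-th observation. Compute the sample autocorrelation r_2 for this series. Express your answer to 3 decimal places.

0.129

Mean ȳ = (36 + 32 + 37 + 35 + 37 + 26 + 38)/7 = 34.4286
Numerator Σ_{t=1}^{5}(y_t−ȳ)(y_{t+2}−ȳ) = 13.6327
Denominator Σ(y_t−ȳ)² = 105.7143
r_2 = 13.6327 / 105.7143 = 0.129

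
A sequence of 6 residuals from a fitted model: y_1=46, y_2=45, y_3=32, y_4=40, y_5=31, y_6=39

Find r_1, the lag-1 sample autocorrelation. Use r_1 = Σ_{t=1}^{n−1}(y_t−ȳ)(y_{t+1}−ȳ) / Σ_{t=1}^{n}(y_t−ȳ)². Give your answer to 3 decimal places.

Mean ȳ = (46 + 45 + 32 + 40 + 31 + 39)/6 = 38.8333
Numerator Σ_{t=1}^{5}(y_t−ȳ)(y_{t+1}−ȳ) = -16.3611
Denominator Σ(y_t−ȳ)² = 198.8333
r_1 = -16.3611 / 198.8333 = -0.082

-0.082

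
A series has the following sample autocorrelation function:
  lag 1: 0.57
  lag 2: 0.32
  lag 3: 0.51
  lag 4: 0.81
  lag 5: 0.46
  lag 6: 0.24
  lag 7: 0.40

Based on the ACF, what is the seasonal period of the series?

4

The largest autocorrelation is r_4 = 0.81; the remaining lags stay at or below 0.57. The elevated value at lag 1 (0.57), dropping to 0.32 at lag 2, reflects decaying short-term dependence rather than seasonality.
The dominant spike at lag 4 indicates a seasonal period of 4.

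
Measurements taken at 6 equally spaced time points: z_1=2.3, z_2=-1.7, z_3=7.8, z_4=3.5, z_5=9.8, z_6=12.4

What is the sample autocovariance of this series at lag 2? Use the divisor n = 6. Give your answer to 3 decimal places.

0.501

Mean z̄ = (2.3 − 1.7 + 7.8 + 3.5 + 9.8 + 12.4)/6 = 5.6833
Σ_{t=1}^{4}(z_t−z̄)(z_{t+2}−z̄) = 3.0078
γ_2 = 3.0078 / 6 = 0.501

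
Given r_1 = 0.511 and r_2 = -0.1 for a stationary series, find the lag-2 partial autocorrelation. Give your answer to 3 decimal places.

-0.489

φ_{22} = (r_2 − r_1²) / (1 − r_1²)
r_1² = (0.511)² = 0.261121
Numerator = -0.1 − 0.2611 = -0.3611; denominator = 1 − 0.2611 = 0.7389
φ_{22} = -0.3611 / 0.7389 = -0.489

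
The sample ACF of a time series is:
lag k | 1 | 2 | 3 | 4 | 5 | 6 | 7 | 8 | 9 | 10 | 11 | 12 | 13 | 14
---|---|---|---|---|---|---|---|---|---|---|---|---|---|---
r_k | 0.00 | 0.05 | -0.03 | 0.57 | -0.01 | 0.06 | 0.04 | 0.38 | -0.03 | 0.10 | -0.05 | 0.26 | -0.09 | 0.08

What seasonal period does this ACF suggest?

The largest autocorrelation is r_4 = 0.57, with weaker echoes at lags 8 (0.38) and 12 (0.26); the remaining lags stay at or below 0.10.
The dominant spike at lag 4 indicates a seasonal period of 4.

4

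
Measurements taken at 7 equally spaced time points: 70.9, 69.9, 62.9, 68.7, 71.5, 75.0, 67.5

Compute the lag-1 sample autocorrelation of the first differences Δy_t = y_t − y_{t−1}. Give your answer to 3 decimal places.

-0.198

First differences Δy: -1.0, -7.0, 5.8, 2.8, 3.5, -7.5
Mean of differences = -0.5667
Numerator Σ(Δy_t−Δȳ)(Δy_{t+1}−Δȳ) = -31.2411
Denominator Σ(Δy_t−Δȳ)² = 158.0533
r_1(Δy) = -31.2411 / 158.0533 = -0.198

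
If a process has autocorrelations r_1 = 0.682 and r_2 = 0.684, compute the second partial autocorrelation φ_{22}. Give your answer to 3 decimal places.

0.409

φ_{22} = (r_2 − r_1²) / (1 − r_1²)
r_1² = (0.682)² = 0.465124
Numerator = 0.684 − 0.4651 = 0.2189; denominator = 1 − 0.4651 = 0.5349
φ_{22} = 0.2189 / 0.5349 = 0.409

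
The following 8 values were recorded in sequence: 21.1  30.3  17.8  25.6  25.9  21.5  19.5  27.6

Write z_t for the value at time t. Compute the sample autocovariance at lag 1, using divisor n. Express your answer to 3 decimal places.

Mean z̄ = (21.1 + 30.3 + 17.8 + 25.6 + 25.9 + 21.5 + 19.5 + 27.6)/8 = 23.6625
Σ_{t=1}^{7}(z_t−z̄)(z_{t+1}−z̄) = -75.1714
γ_1 = -75.1714 / 8 = -9.396

-9.396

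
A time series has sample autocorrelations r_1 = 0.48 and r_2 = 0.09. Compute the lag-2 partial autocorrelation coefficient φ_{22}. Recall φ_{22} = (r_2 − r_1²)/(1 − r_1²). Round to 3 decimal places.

-0.182

φ_{22} = (r_2 − r_1²) / (1 − r_1²)
r_1² = (0.48)² = 0.2304
Numerator = 0.09 − 0.2304 = -0.1404; denominator = 1 − 0.2304 = 0.7696
φ_{22} = -0.1404 / 0.7696 = -0.182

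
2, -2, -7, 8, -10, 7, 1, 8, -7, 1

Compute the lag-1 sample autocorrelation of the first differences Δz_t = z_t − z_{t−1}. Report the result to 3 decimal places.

-0.799

First differences Δz: -4, -5, 15, -18, 17, -6, 7, -15, 8
Mean of differences = -0.1111
Numerator Σ(Δz_t−Δz̄)(Δz_{t+1}−Δz̄) = -1000.5679
Denominator Σ(Δz_t−Δz̄)² = 1252.8889
r_1(Δz) = -1000.5679 / 1252.8889 = -0.799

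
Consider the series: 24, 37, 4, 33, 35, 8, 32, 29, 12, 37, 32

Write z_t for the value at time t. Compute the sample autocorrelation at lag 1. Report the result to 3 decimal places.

-0.506

Mean z̄ = (24 + 37 + 4 + 33 + 35 + 8 + 32 + 29 + 12 + 37 + 32)/11 = 25.7273
Numerator Σ_{t=1}^{10}(z_t−z̄)(z_{t+1}−z̄) = -738.9835
Denominator Σ(z_t−z̄)² = 1460.1818
r_1 = -738.9835 / 1460.1818 = -0.506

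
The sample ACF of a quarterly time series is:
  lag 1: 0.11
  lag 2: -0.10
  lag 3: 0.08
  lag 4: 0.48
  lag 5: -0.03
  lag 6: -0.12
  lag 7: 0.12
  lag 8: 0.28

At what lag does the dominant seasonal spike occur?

The largest autocorrelation is r_4 = 0.48, with a weaker echo at lag 8 (0.28); the remaining lags stay at or below 0.12.
The dominant spike at lag 4 indicates a seasonal period of 4.

4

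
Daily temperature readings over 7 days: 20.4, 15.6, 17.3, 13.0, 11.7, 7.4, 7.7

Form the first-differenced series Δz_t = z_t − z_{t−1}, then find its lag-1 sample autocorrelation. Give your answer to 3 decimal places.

First differences Δz: -4.8, 1.7, -4.3, -1.3, -4.3, 0.3
Mean of differences = -2.1167
Numerator Σ(Δz_t−Δz̄)(Δz_{t+1}−Δz̄) = -27.4169
Denominator Σ(Δz_t−Δz̄)² = 37.8083
r_1(Δz) = -27.4169 / 37.8083 = -0.725

-0.725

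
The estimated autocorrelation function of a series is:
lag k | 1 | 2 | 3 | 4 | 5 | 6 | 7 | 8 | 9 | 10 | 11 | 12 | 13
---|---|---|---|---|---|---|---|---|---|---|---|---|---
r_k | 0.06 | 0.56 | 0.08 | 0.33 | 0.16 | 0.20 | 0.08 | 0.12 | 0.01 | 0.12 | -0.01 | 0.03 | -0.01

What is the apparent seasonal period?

2

The largest autocorrelation is r_2 = 0.56, with weaker echoes at lags 4 (0.33) and 6 (0.20); the remaining lags stay at or below 0.16.
The dominant spike at lag 2 indicates a seasonal period of 2.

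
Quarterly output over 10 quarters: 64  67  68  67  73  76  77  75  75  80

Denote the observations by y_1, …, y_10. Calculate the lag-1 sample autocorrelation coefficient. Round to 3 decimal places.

0.578

Mean ȳ = (64 + 67 + 68 + 67 + 73 + 76 + 77 + 75 + 75 + 80)/10 = 72.2000
Numerator Σ_{t=1}^{9}(y_t−ȳ)(y_{t+1}−ȳ) = 146.5600
Denominator Σ(y_t−ȳ)² = 253.6000
r_1 = 146.5600 / 253.6000 = 0.578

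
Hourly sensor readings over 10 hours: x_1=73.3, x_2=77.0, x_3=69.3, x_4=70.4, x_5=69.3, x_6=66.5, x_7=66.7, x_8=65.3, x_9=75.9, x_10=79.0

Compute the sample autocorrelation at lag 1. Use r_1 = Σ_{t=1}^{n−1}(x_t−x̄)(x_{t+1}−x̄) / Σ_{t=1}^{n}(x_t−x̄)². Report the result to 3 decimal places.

0.342

Mean x̄ = (73.3 + 77.0 + 69.3 + 70.4 + 69.3 + 66.5 + 66.7 + 65.3 + 75.9 + 79.0)/10 = 71.2700
Numerator Σ_{t=1}^{9}(x_t−x̄)(x_{t+1}−x̄) = 70.3991
Denominator Σ(x_t−x̄)² = 205.9410
r_1 = 70.3991 / 205.9410 = 0.342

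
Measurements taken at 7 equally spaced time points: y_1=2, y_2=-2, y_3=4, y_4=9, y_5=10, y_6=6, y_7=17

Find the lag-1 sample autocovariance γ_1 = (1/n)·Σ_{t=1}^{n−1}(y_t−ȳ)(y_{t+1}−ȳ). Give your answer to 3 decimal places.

7.913

Mean ȳ = (2 − 2 + 4 + 9 + 10 + 6 + 17)/7 = 6.5714
Deviations: -4.5714, -8.5714, -2.5714, 2.4286, 3.4286, -0.5714, 10.4286
Σ_{t=1}^{6}(y_t−ȳ)(y_{t+1}−ȳ) = 55.3878
γ_1 = 55.3878 / 7 = 7.913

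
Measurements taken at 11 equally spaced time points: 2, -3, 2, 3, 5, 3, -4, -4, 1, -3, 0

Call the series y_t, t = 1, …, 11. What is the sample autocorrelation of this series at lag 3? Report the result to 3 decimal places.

Mean ȳ = (2 − 3 + 2 + 3 + 5 + 3 − 4 − 4 + 1 − 3 + 0)/11 = 0.1818
Numerator Σ_{t=1}^{8}(y_t−ȳ)(y_{t+3}−ȳ) = -20.6446
Denominator Σ(y_t−ȳ)² = 101.6364
r_3 = -20.6446 / 101.6364 = -0.203

-0.203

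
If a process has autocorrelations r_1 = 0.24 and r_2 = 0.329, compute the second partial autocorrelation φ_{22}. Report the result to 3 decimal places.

φ_{22} = (r_2 − r_1²) / (1 − r_1²)
r_1² = (0.24)² = 0.0576
Numerator = 0.329 − 0.0576 = 0.2714; denominator = 1 − 0.0576 = 0.9424
φ_{22} = 0.2714 / 0.9424 = 0.288

0.288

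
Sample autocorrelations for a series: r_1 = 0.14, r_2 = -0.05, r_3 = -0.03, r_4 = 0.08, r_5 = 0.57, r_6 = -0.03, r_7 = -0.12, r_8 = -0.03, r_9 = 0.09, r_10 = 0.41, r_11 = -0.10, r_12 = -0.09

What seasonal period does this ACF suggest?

5

The largest autocorrelation is r_5 = 0.57, with a weaker echo at lag 10 (0.41); the remaining lags stay at or below 0.14.
The dominant spike at lag 5 indicates a seasonal period of 5.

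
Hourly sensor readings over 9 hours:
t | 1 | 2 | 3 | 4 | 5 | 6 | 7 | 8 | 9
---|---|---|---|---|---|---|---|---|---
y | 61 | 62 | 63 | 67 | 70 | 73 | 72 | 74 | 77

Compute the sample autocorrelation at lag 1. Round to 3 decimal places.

0.667

Mean ȳ = (61 + 62 + 63 + 67 + 70 + 73 + 72 + 74 + 77)/9 = 68.7778
Numerator Σ_{t=1}^{8}(y_t−ȳ)(y_{t+1}−ȳ) = 178.5062
Denominator Σ(y_t−ȳ)² = 267.5556
r_1 = 178.5062 / 267.5556 = 0.667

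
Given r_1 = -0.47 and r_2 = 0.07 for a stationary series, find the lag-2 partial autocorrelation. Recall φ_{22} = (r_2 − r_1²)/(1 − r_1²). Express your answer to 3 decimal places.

φ_{22} = (r_2 − r_1²) / (1 − r_1²)
r_1² = (-0.47)² = 0.2209
Numerator = 0.07 − 0.2209 = -0.1509; denominator = 1 − 0.2209 = 0.7791
φ_{22} = -0.1509 / 0.7791 = -0.194

-0.194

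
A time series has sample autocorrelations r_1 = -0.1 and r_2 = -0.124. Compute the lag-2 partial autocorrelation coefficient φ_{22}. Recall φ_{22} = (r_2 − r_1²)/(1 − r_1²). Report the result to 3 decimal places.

φ_{22} = (r_2 − r_1²) / (1 − r_1²)
r_1² = (-0.1)² = 0.01
Numerator = -0.124 − 0.0100 = -0.1340; denominator = 1 − 0.0100 = 0.9900
φ_{22} = -0.1340 / 0.9900 = -0.135

-0.135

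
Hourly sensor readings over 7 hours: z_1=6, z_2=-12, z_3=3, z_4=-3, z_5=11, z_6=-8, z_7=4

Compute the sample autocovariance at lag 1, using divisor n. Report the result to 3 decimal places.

Mean z̄ = (6 − 12 + 3 − 3 + 11 − 8 + 4)/7 = 0.1429
Σ_{t=1}^{6}(z_t−z̄)(z_{t+1}−z̄) = -268.7347
γ_1 = -268.7347 / 7 = -38.391

-38.391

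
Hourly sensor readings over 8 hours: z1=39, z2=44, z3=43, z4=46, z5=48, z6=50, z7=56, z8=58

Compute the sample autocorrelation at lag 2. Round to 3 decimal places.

0.235

Mean z̄ = (39 + 44 + 43 + 46 + 48 + 50 + 56 + 58)/8 = 48.0000
Deviations from mean: -9.0000, -4.0000, -5.0000, -2.0000, 0.0000, 2.0000, 8.0000, 10.0000
Σ(z_t−z̄)(z_{t+2}−z̄) = (45.0000) + (8.0000) + (0.0000) + (-4.0000) + (0.0000) + (20.0000) = 69.0000
Denominator Σ(z_t−z̄)² = 294.0000
r_2 = 69.0000 / 294.0000 = 0.235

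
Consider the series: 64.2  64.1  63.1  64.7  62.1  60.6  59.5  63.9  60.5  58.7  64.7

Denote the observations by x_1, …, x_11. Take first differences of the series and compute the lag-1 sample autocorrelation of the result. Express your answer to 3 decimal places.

-0.290

First differences Δx: -0.1, -1.0, 1.6, -2.6, -1.5, -1.1, 4.4, -3.4, -1.8, 6.0
Mean of differences = 0.0500
Numerator Σ(Δx_t−Δx̄)(Δx_{t+1}−Δx̄) = -24.3225
Denominator Σ(Δx_t−Δx̄)² = 83.9250
r_1(Δx) = -24.3225 / 83.9250 = -0.290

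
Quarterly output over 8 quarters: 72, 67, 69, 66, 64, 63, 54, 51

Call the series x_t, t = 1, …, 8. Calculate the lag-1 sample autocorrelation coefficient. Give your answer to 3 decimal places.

0.511

Mean x̄ = (72 + 67 + 69 + 66 + 64 + 63 + 54 + 51)/8 = 63.2500
Deviations from mean: 8.7500, 3.7500, 5.7500, 2.7500, 0.7500, -0.2500, -9.2500, -12.2500
Numerator Σ_{t=1}^{7}(x_t−x̄)(x_{t+1}−x̄) = 187.6875
Denominator Σ(x_t−x̄)² = 367.5000
r_1 = 187.6875 / 367.5000 = 0.511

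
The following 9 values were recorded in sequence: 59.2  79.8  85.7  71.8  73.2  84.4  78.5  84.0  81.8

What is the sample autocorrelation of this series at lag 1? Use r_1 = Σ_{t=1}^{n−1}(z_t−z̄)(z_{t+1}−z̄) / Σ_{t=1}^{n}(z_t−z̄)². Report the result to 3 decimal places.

Mean z̄ = (59.2 + 79.8 + 85.7 + 71.8 + 73.2 + 84.4 + 78.5 + 84.0 + 81.8)/9 = 77.6000
Numerator Σ_{t=1}^{8}(z_t−z̄)(z_{t+1}−z̄) = -35.2800
Denominator Σ(z_t−z̄)² = 567.6600
r_1 = -35.2800 / 567.6600 = -0.062

-0.062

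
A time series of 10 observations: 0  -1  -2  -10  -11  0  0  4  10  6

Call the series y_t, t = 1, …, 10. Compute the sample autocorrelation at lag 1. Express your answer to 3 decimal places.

0.605

Mean ȳ = (0 − 1 − 2 − 10 − 11 + 0 + 0 + 4 + 10 + 6)/10 = -0.4000
Numerator Σ_{t=1}^{9}(y_t−ȳ)(y_{t+1}−ȳ) = 227.8400
Denominator Σ(y_t−ȳ)² = 376.4000
r_1 = 227.8400 / 376.4000 = 0.605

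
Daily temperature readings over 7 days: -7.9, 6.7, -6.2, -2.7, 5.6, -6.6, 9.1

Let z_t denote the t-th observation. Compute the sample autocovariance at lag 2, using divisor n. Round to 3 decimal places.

Mean z̄ = (-7.9 + 6.7 − 6.2 − 2.7 + 5.6 − 6.6 + 9.1)/7 = -0.2857
Σ_{t=1}^{5}(z_t−z̄)(z_{t+2}−z̄) = 63.8439
γ_2 = 63.8439 / 7 = 9.121

9.121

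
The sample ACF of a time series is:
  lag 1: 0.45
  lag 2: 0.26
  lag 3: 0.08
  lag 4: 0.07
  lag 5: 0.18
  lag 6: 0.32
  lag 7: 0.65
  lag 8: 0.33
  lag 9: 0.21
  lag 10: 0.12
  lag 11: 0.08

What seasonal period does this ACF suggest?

The largest autocorrelation is r_7 = 0.65; the remaining lags stay at or below 0.45. The elevated value at lag 1 (0.45), dropping to 0.26 at lag 2, reflects decaying short-term dependence rather than seasonality.
The dominant spike at lag 7 indicates a seasonal period of 7.

7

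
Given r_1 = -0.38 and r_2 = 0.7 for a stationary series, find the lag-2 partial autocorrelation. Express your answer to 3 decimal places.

0.649

φ_{22} = (r_2 − r_1²) / (1 − r_1²)
r_1² = (-0.38)² = 0.1444
Numerator = 0.7 − 0.1444 = 0.5556; denominator = 1 − 0.1444 = 0.8556
φ_{22} = 0.5556 / 0.8556 = 0.649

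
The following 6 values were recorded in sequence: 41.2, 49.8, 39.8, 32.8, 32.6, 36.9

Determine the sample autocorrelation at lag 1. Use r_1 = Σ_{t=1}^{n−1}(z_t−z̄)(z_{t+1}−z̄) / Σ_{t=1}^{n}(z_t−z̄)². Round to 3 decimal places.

0.391

Mean z̄ = (41.2 + 49.8 + 39.8 + 32.8 + 32.6 + 36.9)/6 = 38.8500
Deviations from mean: 2.3500, 10.9500, 0.9500, -6.0500, -6.2500, -1.9500
Numerator Σ_{t=1}^{5}(z_t−z̄)(z_{t+1}−z̄) = 80.3875
Denominator Σ(z_t−z̄)² = 205.7950
r_1 = 80.3875 / 205.7950 = 0.391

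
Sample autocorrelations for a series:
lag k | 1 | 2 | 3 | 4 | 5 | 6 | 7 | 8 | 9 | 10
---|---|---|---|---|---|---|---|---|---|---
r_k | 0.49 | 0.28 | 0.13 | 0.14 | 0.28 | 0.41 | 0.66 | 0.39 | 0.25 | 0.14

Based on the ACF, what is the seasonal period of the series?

The largest autocorrelation is r_7 = 0.66; the remaining lags stay at or below 0.49. The elevated value at lag 1 (0.49), dropping to 0.28 at lag 2, reflects decaying short-term dependence rather than seasonality.
The dominant spike at lag 7 indicates a seasonal period of 7.

7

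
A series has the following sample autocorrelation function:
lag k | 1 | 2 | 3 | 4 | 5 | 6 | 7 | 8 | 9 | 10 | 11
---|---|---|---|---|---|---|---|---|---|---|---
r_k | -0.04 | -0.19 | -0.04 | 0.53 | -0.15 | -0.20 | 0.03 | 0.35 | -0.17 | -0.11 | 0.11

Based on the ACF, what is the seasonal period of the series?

The largest autocorrelation is r_4 = 0.53, with a weaker echo at lag 8 (0.35); the remaining lags stay at or below 0.11.
The dominant spike at lag 4 indicates a seasonal period of 4.

4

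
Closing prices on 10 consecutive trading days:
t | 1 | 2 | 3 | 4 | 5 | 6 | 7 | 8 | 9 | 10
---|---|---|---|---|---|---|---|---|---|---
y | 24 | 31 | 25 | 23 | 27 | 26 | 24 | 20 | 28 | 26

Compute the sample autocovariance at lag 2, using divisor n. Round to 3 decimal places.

Mean ȳ = (24 + 31 + 25 + 23 + 27 + 26 + 24 + 20 + 28 + 26)/10 = 25.4000
Σ_{t=1}^{8}(y_t−ȳ)(y_{t+2}−ȳ) = -27.3200
γ_2 = -27.3200 / 10 = -2.732

-2.732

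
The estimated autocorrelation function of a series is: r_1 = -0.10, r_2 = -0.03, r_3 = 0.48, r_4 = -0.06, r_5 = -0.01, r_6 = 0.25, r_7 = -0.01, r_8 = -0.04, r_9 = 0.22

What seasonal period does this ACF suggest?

The largest autocorrelation is r_3 = 0.48, with weaker echoes at lags 6 (0.25) and 9 (0.22); the remaining lags stay at or below -0.01.
The dominant spike at lag 3 indicates a seasonal period of 3.

3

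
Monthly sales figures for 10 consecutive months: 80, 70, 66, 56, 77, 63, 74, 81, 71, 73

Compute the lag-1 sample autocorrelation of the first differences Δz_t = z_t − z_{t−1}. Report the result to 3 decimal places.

First differences Δz: -10, -4, -10, 21, -14, 11, 7, -10, 2
Mean of differences = -0.7778
Numerator Σ(Δz_t−Δz̄)(Δz_{t+1}−Δz̄) = -590.8272
Denominator Σ(Δz_t−Δz̄)² = 1121.5556
r_1(Δz) = -590.8272 / 1121.5556 = -0.527

-0.527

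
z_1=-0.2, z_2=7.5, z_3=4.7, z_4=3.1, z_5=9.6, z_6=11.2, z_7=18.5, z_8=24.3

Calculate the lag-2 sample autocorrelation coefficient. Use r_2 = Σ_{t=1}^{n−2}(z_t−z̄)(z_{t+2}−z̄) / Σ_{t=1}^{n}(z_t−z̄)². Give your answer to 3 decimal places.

0.166

Mean z̄ = (-0.2 + 7.5 + 4.7 + 3.1 + 9.6 + 11.2 + 18.5 + 24.3)/8 = 9.8375
Deviations from mean: -10.0375, -2.3375, -5.1375, -6.7375, -0.2375, 1.3625, 8.6625, 14.4625
Numerator Σ_{t=1}^{6}(z_t−z̄)(z_{t+2}−z̄) = 77.0047
Denominator Σ(z_t−z̄)² = 464.1188
r_2 = 77.0047 / 464.1188 = 0.166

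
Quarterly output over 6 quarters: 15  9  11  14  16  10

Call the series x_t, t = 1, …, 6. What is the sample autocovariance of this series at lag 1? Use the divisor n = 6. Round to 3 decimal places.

-1.542

Mean x̄ = (15 + 9 + 11 + 14 + 16 + 10)/6 = 12.5000
Σ_{t=1}^{5}(x_t−x̄)(x_{t+1}−x̄) = -9.2500
γ_1 = -9.2500 / 6 = -1.542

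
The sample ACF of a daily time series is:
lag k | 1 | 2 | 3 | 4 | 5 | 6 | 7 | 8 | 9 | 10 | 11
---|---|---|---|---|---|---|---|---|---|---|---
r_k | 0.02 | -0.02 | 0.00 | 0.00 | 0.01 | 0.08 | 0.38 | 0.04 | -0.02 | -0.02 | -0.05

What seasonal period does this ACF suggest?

The largest autocorrelation is r_7 = 0.38; the remaining lags stay at or below 0.08.
The dominant spike at lag 7 indicates a seasonal period of 7.

7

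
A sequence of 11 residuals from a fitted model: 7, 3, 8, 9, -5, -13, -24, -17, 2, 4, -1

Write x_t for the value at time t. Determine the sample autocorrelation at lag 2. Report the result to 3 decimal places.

Mean x̄ = (7 + 3 + 8 + 9 − 5 − 13 − 24 − 17 + 2 + 4 − 1)/11 = -2.4545
Numerator Σ_{t=1}^{9}(x_t−x̄)(x_{t+2}−x̄) = 38.7686
Denominator Σ(x_t−x̄)² = 1216.7273
r_2 = 38.7686 / 1216.7273 = 0.032

0.032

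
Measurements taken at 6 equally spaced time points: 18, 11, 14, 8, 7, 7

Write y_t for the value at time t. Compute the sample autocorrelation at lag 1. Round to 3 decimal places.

0.185

Mean ȳ = (18 + 11 + 14 + 8 + 7 + 7)/6 = 10.8333
Σ(y_t−ȳ)(y_{t+1}−ȳ) = (1.1944) + (0.5278) + (-8.9722) + (10.8611) + (14.6944) = 18.3056
Denominator Σ(y_t−ȳ)² = 98.8333
r_1 = 18.3056 / 98.8333 = 0.185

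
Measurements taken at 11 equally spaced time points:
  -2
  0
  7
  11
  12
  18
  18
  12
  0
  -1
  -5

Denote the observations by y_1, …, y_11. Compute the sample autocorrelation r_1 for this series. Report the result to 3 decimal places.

Mean ȳ = (-2 + 0 + 7 + 11 + 12 + 18 + 18 + 12 + 0 − 1 − 5)/11 = 6.3636
Numerator Σ_{t=1}^{10}(y_t−ȳ)(y_{t+1}−ȳ) = 439.5041
Denominator Σ(y_t−ȳ)² = 690.5455
r_1 = 439.5041 / 690.5455 = 0.636

0.636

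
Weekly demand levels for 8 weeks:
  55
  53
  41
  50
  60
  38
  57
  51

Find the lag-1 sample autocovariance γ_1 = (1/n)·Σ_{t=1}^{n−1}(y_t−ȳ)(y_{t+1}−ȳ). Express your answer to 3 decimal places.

-26.096

Mean ȳ = (55 + 53 + 41 + 50 + 60 + 38 + 57 + 51)/8 = 50.6250
Σ_{t=1}^{7}(y_t−ȳ)(y_{t+1}−ȳ) = -208.7656
γ_1 = -208.7656 / 8 = -26.096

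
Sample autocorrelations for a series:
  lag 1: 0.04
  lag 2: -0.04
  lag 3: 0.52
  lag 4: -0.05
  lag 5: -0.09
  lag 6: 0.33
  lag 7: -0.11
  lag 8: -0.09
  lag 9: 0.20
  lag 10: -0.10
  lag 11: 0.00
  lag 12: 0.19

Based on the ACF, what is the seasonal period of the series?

The largest autocorrelation is r_3 = 0.52, with weaker echoes at lags 6 (0.33), 9 (0.20) and 12 (0.19); the remaining lags stay at or below 0.04.
The dominant spike at lag 3 indicates a seasonal period of 3.

3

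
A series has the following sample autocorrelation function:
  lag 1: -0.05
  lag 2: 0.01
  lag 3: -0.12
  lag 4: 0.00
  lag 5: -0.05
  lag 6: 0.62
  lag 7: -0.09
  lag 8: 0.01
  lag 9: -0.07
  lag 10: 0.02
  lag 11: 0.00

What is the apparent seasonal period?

6

The largest autocorrelation is r_6 = 0.62; the remaining lags stay at or below 0.02.
The dominant spike at lag 6 indicates a seasonal period of 6.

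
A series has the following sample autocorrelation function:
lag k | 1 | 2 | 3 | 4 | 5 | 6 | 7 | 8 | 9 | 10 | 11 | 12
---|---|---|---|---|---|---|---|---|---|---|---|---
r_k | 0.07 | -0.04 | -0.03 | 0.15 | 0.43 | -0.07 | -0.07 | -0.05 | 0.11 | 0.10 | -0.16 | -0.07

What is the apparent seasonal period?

The largest autocorrelation is r_5 = 0.43; the remaining lags stay at or below 0.15.
The dominant spike at lag 5 indicates a seasonal period of 5.

5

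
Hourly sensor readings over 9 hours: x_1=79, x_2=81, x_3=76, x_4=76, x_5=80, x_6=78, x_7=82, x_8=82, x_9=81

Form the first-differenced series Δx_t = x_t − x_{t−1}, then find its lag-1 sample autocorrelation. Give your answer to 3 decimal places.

First differences Δx: 2, -5, 0, 4, -2, 4, 0, -1
Mean of differences = 0.2500
Numerator Σ(Δx_t−Δx̄)(Δx_{t+1}−Δx̄) = -26.3125
Denominator Σ(Δx_t−Δx̄)² = 65.5000
r_1(Δx) = -26.3125 / 65.5000 = -0.402

-0.402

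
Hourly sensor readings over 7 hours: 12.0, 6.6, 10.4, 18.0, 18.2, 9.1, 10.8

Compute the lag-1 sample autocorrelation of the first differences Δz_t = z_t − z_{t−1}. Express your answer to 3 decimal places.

First differences Δz: -5.4, 3.8, 7.6, 0.2, -9.1, 1.7
Mean of differences = -0.2000
Numerator Σ(Δz_t−Δz̄)(Δz_{t+1}−Δz̄) = -6.9500
Denominator Σ(Δz_t−Δz̄)² = 186.8600
r_1(Δz) = -6.9500 / 186.8600 = -0.037

-0.037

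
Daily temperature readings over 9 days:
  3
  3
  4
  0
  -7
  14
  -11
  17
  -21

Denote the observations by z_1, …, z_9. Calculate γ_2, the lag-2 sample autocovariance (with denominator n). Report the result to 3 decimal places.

58.878

Mean z̄ = (3 + 3 + 4 + 0 − 7 + 14 − 11 + 17 − 21)/9 = 0.2222
Σ_{t=1}^{7}(z_t−z̄)(z_{t+2}−z̄) = 529.9012
γ_2 = 529.9012 / 9 = 58.878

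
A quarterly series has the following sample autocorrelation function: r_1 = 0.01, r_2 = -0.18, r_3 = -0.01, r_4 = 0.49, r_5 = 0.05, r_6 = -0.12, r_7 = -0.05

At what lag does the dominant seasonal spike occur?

4

The largest autocorrelation is r_4 = 0.49; the remaining lags stay at or below 0.05.
The dominant spike at lag 4 indicates a seasonal period of 4.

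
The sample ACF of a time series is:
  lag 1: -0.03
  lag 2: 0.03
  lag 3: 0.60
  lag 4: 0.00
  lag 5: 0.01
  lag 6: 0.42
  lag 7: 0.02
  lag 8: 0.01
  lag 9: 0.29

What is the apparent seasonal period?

The largest autocorrelation is r_3 = 0.60, with weaker echoes at lags 6 (0.42) and 9 (0.29); the remaining lags stay at or below 0.03.
The dominant spike at lag 3 indicates a seasonal period of 3.

3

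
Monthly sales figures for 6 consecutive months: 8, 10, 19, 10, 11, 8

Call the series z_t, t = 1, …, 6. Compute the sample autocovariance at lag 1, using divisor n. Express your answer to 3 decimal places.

Mean z̄ = (8 + 10 + 19 + 10 + 11 + 8)/6 = 11.0000
Σ_{t=1}^{5}(z_t−z̄)(z_{t+1}−z̄) = -13.0000
γ_1 = -13.0000 / 6 = -2.167

-2.167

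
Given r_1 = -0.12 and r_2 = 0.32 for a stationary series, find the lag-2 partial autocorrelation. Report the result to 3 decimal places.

0.310

φ_{22} = (r_2 − r_1²) / (1 − r_1²)
r_1² = (-0.12)² = 0.0144
Numerator = 0.32 − 0.0144 = 0.3056; denominator = 1 − 0.0144 = 0.9856
φ_{22} = 0.3056 / 0.9856 = 0.310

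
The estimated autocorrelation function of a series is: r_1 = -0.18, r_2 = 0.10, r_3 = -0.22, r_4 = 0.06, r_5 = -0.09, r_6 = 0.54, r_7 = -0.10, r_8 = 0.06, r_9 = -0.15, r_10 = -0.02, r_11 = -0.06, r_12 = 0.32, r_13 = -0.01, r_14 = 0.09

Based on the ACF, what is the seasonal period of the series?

6

The largest autocorrelation is r_6 = 0.54, with a weaker echo at lag 12 (0.32); the remaining lags stay at or below 0.10.
The dominant spike at lag 6 indicates a seasonal period of 6.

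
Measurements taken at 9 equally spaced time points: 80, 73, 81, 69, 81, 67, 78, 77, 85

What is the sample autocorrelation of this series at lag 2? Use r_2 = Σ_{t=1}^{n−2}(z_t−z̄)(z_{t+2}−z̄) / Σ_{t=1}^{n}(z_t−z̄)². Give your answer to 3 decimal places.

Mean z̄ = (80 + 73 + 81 + 69 + 81 + 67 + 78 + 77 + 85)/9 = 76.7778
Σ(z_t−z̄)(z_{t+2}−z̄) = (13.6049) + (29.3827) + (17.8272) + (76.0494) + (5.1605) + (-2.1728) + (10.0494) = 149.9012
Denominator Σ(z_t−z̄)² = 285.5556
r_2 = 149.9012 / 285.5556 = 0.525

0.525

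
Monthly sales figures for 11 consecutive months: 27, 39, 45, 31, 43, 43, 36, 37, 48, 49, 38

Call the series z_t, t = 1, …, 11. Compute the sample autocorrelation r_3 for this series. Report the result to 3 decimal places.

0.313

Mean z̄ = (27 + 39 + 45 + 31 + 43 + 43 + 36 + 37 + 48 + 49 + 38)/11 = 39.6364
Numerator Σ_{t=1}^{8}(z_t−z̄)(z_{t+3}−z̄) = 145.9669
Denominator Σ(z_t−z̄)² = 466.5455
r_3 = 145.9669 / 466.5455 = 0.313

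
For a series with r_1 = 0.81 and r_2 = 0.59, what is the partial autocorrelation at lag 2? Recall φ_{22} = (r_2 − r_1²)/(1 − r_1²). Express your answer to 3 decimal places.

-0.192

φ_{22} = (r_2 − r_1²) / (1 − r_1²)
r_1² = (0.81)² = 0.6561
Numerator = 0.59 − 0.6561 = -0.0661; denominator = 1 − 0.6561 = 0.3439
φ_{22} = -0.0661 / 0.3439 = -0.192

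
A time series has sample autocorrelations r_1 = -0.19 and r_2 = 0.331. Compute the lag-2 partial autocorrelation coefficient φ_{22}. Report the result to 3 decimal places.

φ_{22} = (r_2 − r_1²) / (1 − r_1²)
r_1² = (-0.19)² = 0.0361
Numerator = 0.331 − 0.0361 = 0.2949; denominator = 1 − 0.0361 = 0.9639
φ_{22} = 0.2949 / 0.9639 = 0.306

0.306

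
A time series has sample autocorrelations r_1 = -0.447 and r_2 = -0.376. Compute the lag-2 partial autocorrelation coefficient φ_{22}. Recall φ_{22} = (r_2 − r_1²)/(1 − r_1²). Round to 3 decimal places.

φ_{22} = (r_2 − r_1²) / (1 − r_1²)
r_1² = (-0.447)² = 0.199809
Numerator = -0.376 − 0.1998 = -0.5758; denominator = 1 − 0.1998 = 0.8002
φ_{22} = -0.5758 / 0.8002 = -0.720

-0.720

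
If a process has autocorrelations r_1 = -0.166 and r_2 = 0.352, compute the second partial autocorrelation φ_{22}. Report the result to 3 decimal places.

φ_{22} = (r_2 − r_1²) / (1 − r_1²)
r_1² = (-0.166)² = 0.027556
Numerator = 0.352 − 0.0276 = 0.3244; denominator = 1 − 0.0276 = 0.9724
φ_{22} = 0.3244 / 0.9724 = 0.334

0.334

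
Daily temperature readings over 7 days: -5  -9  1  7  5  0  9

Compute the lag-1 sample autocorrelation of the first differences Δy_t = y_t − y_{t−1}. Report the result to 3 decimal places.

-0.233

First differences Δy: -4, 10, 6, -2, -5, 9
Mean of differences = 2.3333
Numerator Σ(Δy_t−Δȳ)(Δy_{t+1}−Δȳ) = -53.4444
Denominator Σ(Δy_t−Δȳ)² = 229.3333
r_1(Δy) = -53.4444 / 229.3333 = -0.233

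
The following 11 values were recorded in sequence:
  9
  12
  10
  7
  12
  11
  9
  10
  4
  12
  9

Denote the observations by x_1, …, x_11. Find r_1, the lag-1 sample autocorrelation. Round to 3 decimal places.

Mean x̄ = (9 + 12 + 10 + 7 + 12 + 11 + 9 + 10 + 4 + 12 + 9)/11 = 9.5455
Numerator Σ_{t=1}^{10}(x_t−x̄)(x_{t+1}−x̄) = -22.5702
Denominator Σ(x_t−x̄)² = 58.7273
r_1 = -22.5702 / 58.7273 = -0.384

-0.384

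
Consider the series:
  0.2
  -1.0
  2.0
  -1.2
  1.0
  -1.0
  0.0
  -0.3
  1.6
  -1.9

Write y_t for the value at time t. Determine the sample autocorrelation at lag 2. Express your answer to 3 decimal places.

Mean ȳ = (0.2 − 1.0 + 2.0 − 1.2 + 1.0 − 1.0 + 0.0 − 0.3 + 1.6 − 1.9)/10 = -0.0600
Numerator Σ_{t=1}^{8}(y_t−ȳ)(y_{t+2}−ȳ) = 5.6928
Denominator Σ(y_t−ȳ)² = 14.7040
r_2 = 5.6928 / 14.7040 = 0.387

0.387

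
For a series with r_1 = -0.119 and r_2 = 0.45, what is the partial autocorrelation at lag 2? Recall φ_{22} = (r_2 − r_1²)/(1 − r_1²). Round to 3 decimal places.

φ_{22} = (r_2 − r_1²) / (1 − r_1²)
r_1² = (-0.119)² = 0.014161
Numerator = 0.45 − 0.0142 = 0.4358; denominator = 1 − 0.0142 = 0.9858
φ_{22} = 0.4358 / 0.9858 = 0.442

0.442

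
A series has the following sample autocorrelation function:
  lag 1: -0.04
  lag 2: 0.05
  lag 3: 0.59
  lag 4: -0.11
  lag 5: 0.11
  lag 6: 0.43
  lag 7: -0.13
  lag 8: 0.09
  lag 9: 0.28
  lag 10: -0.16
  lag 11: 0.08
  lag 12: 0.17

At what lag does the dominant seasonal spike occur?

The largest autocorrelation is r_3 = 0.59, with weaker echoes at lags 6 (0.43), 9 (0.28) and 12 (0.17); the remaining lags stay at or below 0.11.
The dominant spike at lag 3 indicates a seasonal period of 3.

3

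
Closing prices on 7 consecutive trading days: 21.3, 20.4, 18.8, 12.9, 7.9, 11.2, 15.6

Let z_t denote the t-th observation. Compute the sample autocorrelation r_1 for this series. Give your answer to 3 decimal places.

Mean z̄ = (21.3 + 20.4 + 18.8 + 12.9 + 7.9 + 11.2 + 15.6)/7 = 15.4429
Numerator Σ_{t=1}^{6}(z_t−z̄)(z_{t+1}−z̄) = 87.6567
Denominator Σ(z_t−z̄)² = 151.5371
r_1 = 87.6567 / 151.5371 = 0.578

0.578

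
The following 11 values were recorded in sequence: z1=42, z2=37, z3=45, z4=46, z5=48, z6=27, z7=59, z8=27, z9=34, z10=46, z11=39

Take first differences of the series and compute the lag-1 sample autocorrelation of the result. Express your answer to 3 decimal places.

First differences Δz: -5, 8, 1, 2, -21, 32, -32, 7, 12, -7
Mean of differences = -0.3000
Numerator Σ(Δz_t−Δz̄)(Δz_{t+1}−Δz̄) = -1989.3900
Denominator Σ(Δz_t−Δz̄)² = 2824.1000
r_1(Δz) = -1989.3900 / 2824.1000 = -0.704

-0.704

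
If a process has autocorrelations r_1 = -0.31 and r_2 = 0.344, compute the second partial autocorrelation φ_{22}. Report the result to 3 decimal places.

0.274

φ_{22} = (r_2 − r_1²) / (1 − r_1²)
r_1² = (-0.31)² = 0.0961
Numerator = 0.344 − 0.0961 = 0.2479; denominator = 1 − 0.0961 = 0.9039
φ_{22} = 0.2479 / 0.9039 = 0.274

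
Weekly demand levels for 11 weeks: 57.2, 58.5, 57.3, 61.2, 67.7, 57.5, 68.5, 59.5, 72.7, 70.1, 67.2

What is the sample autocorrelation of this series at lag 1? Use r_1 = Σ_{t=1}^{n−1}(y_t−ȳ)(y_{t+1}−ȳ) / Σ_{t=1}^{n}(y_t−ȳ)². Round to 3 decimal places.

Mean ȳ = (57.2 + 58.5 + 57.3 + 61.2 + 67.7 + 57.5 + 68.5 + 59.5 + 72.7 + 70.1 + 67.2)/11 = 63.4000
Numerator Σ_{t=1}^{10}(y_t−ȳ)(y_{t+1}−ȳ) = 40.3800
Denominator Σ(y_t−ȳ)² = 344.8400
r_1 = 40.3800 / 344.8400 = 0.117

0.117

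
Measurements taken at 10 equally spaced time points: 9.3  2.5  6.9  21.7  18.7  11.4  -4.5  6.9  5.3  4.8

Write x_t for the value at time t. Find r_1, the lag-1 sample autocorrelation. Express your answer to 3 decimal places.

Mean x̄ = (9.3 + 2.5 + 6.9 + 21.7 + 18.7 + 11.4 − 4.5 + 6.9 + 5.3 + 4.8)/10 = 8.3000
Numerator Σ_{t=1}^{9}(x_t−x̄)(x_{t+1}−x̄) = 148.1000
Denominator Σ(x_t−x̄)² = 520.9800
r_1 = 148.1000 / 520.9800 = 0.284

0.284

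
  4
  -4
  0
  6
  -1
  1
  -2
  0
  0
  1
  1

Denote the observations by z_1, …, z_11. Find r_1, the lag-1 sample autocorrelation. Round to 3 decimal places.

-0.342

Mean z̄ = (4 − 4 + 0 + 6 − 1 + 1 − 2 + 0 + 0 + 1 + 1)/11 = 0.5455
Numerator Σ_{t=1}^{10}(z_t−z̄)(z_{t+1}−z̄) = -24.8430
Denominator Σ(z_t−z̄)² = 72.7273
r_1 = -24.8430 / 72.7273 = -0.342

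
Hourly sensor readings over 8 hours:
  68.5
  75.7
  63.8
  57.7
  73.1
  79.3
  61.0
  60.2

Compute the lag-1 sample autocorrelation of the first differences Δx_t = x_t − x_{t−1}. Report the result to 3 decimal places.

First differences Δx: 7.2, -11.9, -6.1, 15.4, 6.2, -18.3, -0.8
Mean of differences = -1.1857
Numerator Σ(Δx_t−Δx̄)(Δx_{t+1}−Δx̄) = -129.2059
Denominator Σ(Δx_t−Δx̄)² = 831.9486
r_1(Δx) = -129.2059 / 831.9486 = -0.155

-0.155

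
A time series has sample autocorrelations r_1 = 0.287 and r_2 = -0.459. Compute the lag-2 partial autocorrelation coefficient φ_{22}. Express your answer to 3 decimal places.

-0.590

φ_{22} = (r_2 − r_1²) / (1 − r_1²)
r_1² = (0.287)² = 0.082369
Numerator = -0.459 − 0.0824 = -0.5414; denominator = 1 − 0.0824 = 0.9176
φ_{22} = -0.5414 / 0.9176 = -0.590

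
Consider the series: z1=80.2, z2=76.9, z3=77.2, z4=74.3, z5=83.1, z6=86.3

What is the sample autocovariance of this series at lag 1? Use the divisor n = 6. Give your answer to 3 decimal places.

Mean z̄ = (80.2 + 76.9 + 77.2 + 74.3 + 83.1 + 86.3)/6 = 79.6667
Deviations: 0.5333, -2.7667, -2.4667, -5.3667, 3.4333, 6.6333
Σ_{t=1}^{5}(z_t−z̄)(z_{t+1}−z̄) = 22.9356
γ_1 = 22.9356 / 6 = 3.823

3.823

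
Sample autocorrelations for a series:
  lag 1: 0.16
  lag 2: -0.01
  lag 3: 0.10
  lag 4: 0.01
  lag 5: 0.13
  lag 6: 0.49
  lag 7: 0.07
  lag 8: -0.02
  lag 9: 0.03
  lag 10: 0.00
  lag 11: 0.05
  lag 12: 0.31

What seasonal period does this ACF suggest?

The largest autocorrelation is r_6 = 0.49, with a weaker echo at lag 12 (0.31); the remaining lags stay at or below 0.16.
The dominant spike at lag 6 indicates a seasonal period of 6.

6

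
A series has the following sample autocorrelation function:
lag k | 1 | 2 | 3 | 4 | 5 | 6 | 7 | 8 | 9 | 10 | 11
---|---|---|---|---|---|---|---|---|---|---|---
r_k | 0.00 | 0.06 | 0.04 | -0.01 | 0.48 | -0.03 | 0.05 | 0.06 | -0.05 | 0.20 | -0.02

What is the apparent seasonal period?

5

The largest autocorrelation is r_5 = 0.48, with a weaker echo at lag 10 (0.20); the remaining lags stay at or below 0.06.
The dominant spike at lag 5 indicates a seasonal period of 5.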